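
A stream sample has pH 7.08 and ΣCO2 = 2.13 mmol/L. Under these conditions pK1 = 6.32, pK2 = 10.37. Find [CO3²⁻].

[CO3²⁻] = 0.930 μmol/L

α₂ = 1 / (1 + [H⁺]/K2 + [H⁺]²/(K1K2)) = 1 / (1 + 10^+3.29 + 10^+2.53)
   = 1 / (1 + 1949.8 + 338.84) = 1/2289.7 = 0.0004367
[CO3²⁻] = α₂ × DIC = 0.0004367 × 2.13 = 0.000930 mmol/L = 0.930 μmol/L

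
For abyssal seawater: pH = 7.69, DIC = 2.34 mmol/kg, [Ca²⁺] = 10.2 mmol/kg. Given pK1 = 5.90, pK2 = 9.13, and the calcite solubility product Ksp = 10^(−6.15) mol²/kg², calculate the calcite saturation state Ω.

Ω = 1.16

α₂ = 1 / (1 + [H⁺]/K2 + [H⁺]²/(K1K2)) = 1 / (1 + 10^+1.44 + 10^-0.35)
   = 1 / (1 + 27.542 + 0.44668) = 1/28.989 = 0.03450
[CO3²⁻] = α₂ × DIC = 0.03450 × 2.34 = 0.08072 mmol/kg
Ksp = 10^(−6.15) = 7.079×10^-7
Ω = [Ca²⁺][CO3²⁻]/Ksp = (10.2×10^-3)(8.072×10^-5) / 7.079×10^-7 = 1.16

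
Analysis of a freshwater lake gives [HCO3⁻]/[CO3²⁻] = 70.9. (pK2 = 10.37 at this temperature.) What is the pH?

From K2 = [H⁺][CO3²⁻]/[HCO3⁻]:  pH = pK2 − log₁₀([HCO3⁻]/[CO3²⁻])
log₁₀(70.9) = +1.851
pH = 10.37 − (+1.851) = 8.52

pH = 8.52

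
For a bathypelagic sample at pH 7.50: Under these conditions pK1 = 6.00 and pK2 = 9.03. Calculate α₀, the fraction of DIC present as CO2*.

α₀ = 0.0298

α₀ = 1 / (1 + K1/[H⁺] + K1K2/[H⁺]²) = 1 / (1 + 10^+1.50 + 10^-0.03)
   = 1 / (1 + 31.623 + 0.93325) = 1/33.556 = 0.02980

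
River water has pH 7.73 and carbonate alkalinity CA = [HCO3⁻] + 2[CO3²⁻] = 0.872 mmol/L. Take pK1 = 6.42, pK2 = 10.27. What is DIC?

CA = [HCO3⁻] + 2[CO3²⁻] = (α₁ + 2α₂)·DIC
At pH 7.73: [H⁺]/K1 = 10^-1.31 = 0.048978, K2/[H⁺] = 10^-2.54 = 0.0028840
α₁ = 1/(1 + 0.048978 + 0.0028840) = 1/1.0519 = 0.9507; α₂ = α₁·K2/[H⁺] = 0.002742
α₁ + 2α₂ = 0.9562
DIC = CA / (α₁ + 2α₂) = 0.872 / 0.9562 = 0.912 mmol/L

DIC = 0.912 mmol/L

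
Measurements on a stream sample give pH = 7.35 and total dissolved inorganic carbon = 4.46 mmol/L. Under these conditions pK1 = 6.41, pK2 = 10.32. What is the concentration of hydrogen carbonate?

[HCO3⁻] = 4.00 mmol/L

α₁ = 1 / (1 + [H⁺]/K1 + K2/[H⁺]) = 1 / (1 + 10^-0.94 + 10^-2.97)
   = 1 / (1 + 0.11482 + 0.0010715) = 1/1.1159 = 0.8961
[HCO3⁻] = α₁ × DIC = 0.8961 × 4.46 = 4.00 mmol/L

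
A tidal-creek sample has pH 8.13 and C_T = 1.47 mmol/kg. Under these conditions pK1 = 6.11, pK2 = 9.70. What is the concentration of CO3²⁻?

α₂ = 1 / (1 + [H⁺]/K2 + [H⁺]²/(K1K2)) = 1 / (1 + 10^+1.57 + 10^-0.45)
   = 1 / (1 + 37.154 + 0.35481) = 1/38.508 = 0.02597
[CO3²⁻] = α₂ × DIC = 0.02597 × 1.47 = 0.0382 mmol/kg

[CO3²⁻] = 0.0382 mmol/kg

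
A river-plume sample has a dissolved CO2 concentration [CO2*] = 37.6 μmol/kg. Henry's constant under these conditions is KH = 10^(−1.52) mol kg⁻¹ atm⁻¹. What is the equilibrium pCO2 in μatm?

pCO2 = 1250 μatm

KH = 10^(−1.52) = 3.020×10^-2 mol kg⁻¹ atm⁻¹
pCO2 = [CO2*]/KH = 37.6×10^-6 / 3.020×10^-2 = 1.25×10^-3 atm = 1250 μatm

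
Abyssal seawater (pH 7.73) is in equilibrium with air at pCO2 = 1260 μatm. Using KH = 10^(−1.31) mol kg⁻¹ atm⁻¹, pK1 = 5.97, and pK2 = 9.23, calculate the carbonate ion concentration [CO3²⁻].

[CO3²⁻] = 0.112 mmol/kg

[CO2*] = KH · pCO2 = 10^(−1.31) × 1260×10^-6 = 6.171×10^-5 mol/kg
α₀ = 1/(1 + K1/[H⁺] + K1K2/[H⁺]²) = 1/(1 + 10^+1.76 + 10^+0.26) = 0.01657
DIC = [CO2*]/α₀ = 6.171×10^-5 / 0.01657 = 3.725 mmol/kg
[CO3²⁻] = α₂·DIC; α₂ = 0.03015, so [CO3²⁻] = 0.03015 × 3.725 = 0.112 mmol/kg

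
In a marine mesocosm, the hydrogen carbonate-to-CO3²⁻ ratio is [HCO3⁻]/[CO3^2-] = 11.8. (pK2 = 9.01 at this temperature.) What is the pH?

pH = 7.94

From K2 = [H⁺][CO3^2-]/[HCO3⁻]:  pH = pK2 − log₁₀([HCO3⁻]/[CO3^2-])
log₁₀(11.8) = +1.072
pH = 9.01 − (+1.072) = 7.94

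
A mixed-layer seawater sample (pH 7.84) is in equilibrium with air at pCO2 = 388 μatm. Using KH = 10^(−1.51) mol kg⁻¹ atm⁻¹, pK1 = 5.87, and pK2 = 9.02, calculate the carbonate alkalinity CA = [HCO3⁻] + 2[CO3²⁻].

[CO2*] = KH · pCO2 = 10^(−1.51) × 388×10^-6 = 1.199×10^-5 mol/kg
α₀ = 1/(1 + K1/[H⁺] + K1K2/[H⁺]²) = 1/(1 + 10^+1.97 + 10^+0.79) = 0.009951
DIC = [CO2*]/α₀ = 1.199×10^-5 / 0.009951 = 1.205 mmol/kg
CA = (α₁ + 2α₂)·DIC = (0.9287 + 2×0.06136) × 1.205 = 1.27 mmol/kg

CA = 1.27 mmol/kg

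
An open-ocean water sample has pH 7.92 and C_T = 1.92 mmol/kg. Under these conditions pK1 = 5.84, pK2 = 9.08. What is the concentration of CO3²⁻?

α₂ = 1 / (1 + [H⁺]/K2 + [H⁺]²/(K1K2)) = 1 / (1 + 10^+1.16 + 10^-0.92)
   = 1 / (1 + 14.454 + 0.12023) = 1/15.575 = 0.06421
[CO3²⁻] = α₂ × DIC = 0.06421 × 1.92 = 0.123 mmol/kg

[CO3²⁻] = 0.123 mmol/kg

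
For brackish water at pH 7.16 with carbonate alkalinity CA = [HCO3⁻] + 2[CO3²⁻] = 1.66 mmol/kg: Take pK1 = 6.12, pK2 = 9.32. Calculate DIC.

DIC = 1.80 mmol/kg

CA = [HCO3⁻] + 2[CO3²⁻] = (α₁ + 2α₂)·DIC
At pH 7.16: [H⁺]/K1 = 10^-1.04 = 0.091201, K2/[H⁺] = 10^-2.16 = 0.0069183
α₁ = 1/(1 + 0.091201 + 0.0069183) = 1/1.0981 = 0.9106; α₂ = α₁·K2/[H⁺] = 0.006300
α₁ + 2α₂ = 0.9232
DIC = CA / (α₁ + 2α₂) = 1.66 / 0.9232 = 1.80 mmol/kg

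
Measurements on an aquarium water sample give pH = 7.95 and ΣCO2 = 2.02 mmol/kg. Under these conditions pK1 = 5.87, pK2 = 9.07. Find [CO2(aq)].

α₀ = 1 / (1 + K1/[H⁺] + K1K2/[H⁺]²) = 1 / (1 + 10^+2.08 + 10^+0.96)
   = 1 / (1 + 120.23 + 9.1201) = 1/130.35 = 0.007672
[CO2*] = α₀ × DIC = 0.007672 × 2.02 = 0.0155 mmol/kg = 15.5 μmol/kg

[CO2*] = 15.5 μmol/kg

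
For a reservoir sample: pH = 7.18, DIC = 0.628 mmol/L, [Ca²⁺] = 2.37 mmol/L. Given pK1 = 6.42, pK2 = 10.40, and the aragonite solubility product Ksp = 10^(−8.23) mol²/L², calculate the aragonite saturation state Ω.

α₂ = 1 / (1 + [H⁺]/K2 + [H⁺]²/(K1K2)) = 1 / (1 + 10^+3.22 + 10^+2.46)
   = 1 / (1 + 1659.6 + 288.40) = 1/1949.0 = 0.0005131
[CO3²⁻] = α₂ × DIC = 0.0005131 × 0.628 = 0.0003222 mmol/L = 0.3222 μmol/L
Ksp = 10^(−8.23) = 5.888×10^-9
Ω = [Ca²⁺][CO3²⁻]/Ksp = (2.37×10^-3)(3.222×10^-7) / 5.888×10^-9 = 0.130

Ω = 0.130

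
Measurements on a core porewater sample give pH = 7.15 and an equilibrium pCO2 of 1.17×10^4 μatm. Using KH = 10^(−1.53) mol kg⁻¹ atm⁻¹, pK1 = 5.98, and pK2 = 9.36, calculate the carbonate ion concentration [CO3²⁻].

[CO3²⁻] = 0.0315 mmol/kg

[CO2*] = KH · pCO2 = 10^(−1.53) × 1.17×10^4×10^-6 = 3.453×10^-4 mol/kg
α₀ = 1/(1 + K1/[H⁺] + K1K2/[H⁺]²) = 1/(1 + 10^+1.17 + 10^-1.04) = 0.06296
DIC = [CO2*]/α₀ = 3.453×10^-4 / 0.06296 = 5.484 mmol/kg
[CO3²⁻] = α₂·DIC; α₂ = 0.005742, so [CO3²⁻] = 0.005742 × 5.484 = 0.0315 mmol/kg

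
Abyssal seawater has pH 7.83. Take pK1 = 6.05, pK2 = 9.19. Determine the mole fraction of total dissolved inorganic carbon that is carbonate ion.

α₂ = 1 / (1 + [H⁺]/K2 + [H⁺]²/(K1K2)) = 1 / (1 + 10^+1.36 + 10^-0.42)
   = 1 / (1 + 22.909 + 0.38019) = 1/24.289 = 0.04117

α₂ = 0.0412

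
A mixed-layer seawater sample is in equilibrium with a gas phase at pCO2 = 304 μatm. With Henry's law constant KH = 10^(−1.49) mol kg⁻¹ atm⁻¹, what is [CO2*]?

[CO2*] = 9.84 μmol/kg

KH = 10^(−1.49) = 3.236×10^-2 mol kg⁻¹ atm⁻¹
[CO2*] = KH · pCO2 = 3.236×10^-2 × 304×10^-6 atm = 9.84×10^-6 mol/kg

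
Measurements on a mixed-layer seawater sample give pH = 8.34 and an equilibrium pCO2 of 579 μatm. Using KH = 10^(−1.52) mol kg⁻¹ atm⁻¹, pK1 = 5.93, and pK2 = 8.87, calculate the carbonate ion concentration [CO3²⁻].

[CO3²⁻] = 1.33 mmol/kg

[CO2*] = KH · pCO2 = 10^(−1.52) × 579×10^-6 = 1.749×10^-5 mol/kg
α₀ = 1/(1 + K1/[H⁺] + K1K2/[H⁺]²) = 1/(1 + 10^+2.41 + 10^+1.88) = 0.002995
DIC = [CO2*]/α₀ = 1.749×10^-5 / 0.002995 = 5.838 mmol/kg
[CO3²⁻] = α₂·DIC; α₂ = 0.2272, so [CO3²⁻] = 0.2272 × 5.838 = 1.33 mmol/kg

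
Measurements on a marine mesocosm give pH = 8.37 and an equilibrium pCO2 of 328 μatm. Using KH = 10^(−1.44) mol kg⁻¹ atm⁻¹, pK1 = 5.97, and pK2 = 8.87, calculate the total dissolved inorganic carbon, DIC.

[CO2*] = KH · pCO2 = 10^(−1.44) × 328×10^-6 = 1.191×10^-5 mol/kg
α₀ = 1/(1 + K1/[H⁺] + K1K2/[H⁺]²) = 1/(1 + 10^+2.40 + 10^+1.90) = 0.003015
DIC = [CO2*]/α₀ = 1.191×10^-5 / 0.003015 = 3.95 mmol/kg

DIC = 3.95 mmol/kg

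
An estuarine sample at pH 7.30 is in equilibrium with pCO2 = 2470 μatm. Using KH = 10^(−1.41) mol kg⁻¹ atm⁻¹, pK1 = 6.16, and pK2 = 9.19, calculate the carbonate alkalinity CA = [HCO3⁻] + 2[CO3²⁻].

CA = 1.36 mmol/kg

[CO2*] = KH · pCO2 = 10^(−1.41) × 2470×10^-6 = 9.609×10^-5 mol/kg
α₀ = 1/(1 + K1/[H⁺] + K1K2/[H⁺]²) = 1/(1 + 10^+1.14 + 10^-0.75) = 0.06675
DIC = [CO2*]/α₀ = 9.609×10^-5 / 0.06675 = 1.440 mmol/kg
CA = (α₁ + 2α₂)·DIC = (0.9214 + 2×0.01187) × 1.440 = 1.36 mmol/kg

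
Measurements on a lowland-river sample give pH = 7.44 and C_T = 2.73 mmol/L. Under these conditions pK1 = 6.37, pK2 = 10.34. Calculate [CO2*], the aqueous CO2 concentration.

[CO2*] = 0.214 mmol/L

α₀ = 1 / (1 + K1/[H⁺] + K1K2/[H⁺]²) = 1 / (1 + 10^+1.07 + 10^-1.83)
   = 1 / (1 + 11.749 + 0.014791) = 1/12.764 = 0.07835
[CO2*] = α₀ × DIC = 0.07835 × 2.73 = 0.214 mmol/L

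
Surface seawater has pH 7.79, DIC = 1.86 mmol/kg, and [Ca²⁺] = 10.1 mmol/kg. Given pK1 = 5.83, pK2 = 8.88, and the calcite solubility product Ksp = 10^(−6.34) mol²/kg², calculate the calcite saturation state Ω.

Ω = 3.06

α₂ = 1 / (1 + [H⁺]/K2 + [H⁺]²/(K1K2)) = 1 / (1 + 10^+1.09 + 10^-0.87)
   = 1 / (1 + 12.303 + 0.13490) = 1/13.438 = 0.07442
[CO3²⁻] = α₂ × DIC = 0.07442 × 1.86 = 0.1384 mmol/kg
Ksp = 10^(−6.34) = 4.571×10^-7
Ω = [Ca²⁺][CO3²⁻]/Ksp = (10.1×10^-3)(1.384×10^-4) / 4.571×10^-7 = 3.06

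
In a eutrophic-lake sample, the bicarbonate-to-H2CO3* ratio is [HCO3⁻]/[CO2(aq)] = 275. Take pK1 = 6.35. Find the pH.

From K1 = [H⁺][HCO3⁻]/[CO2(aq)]:  pH = pK1 + log₁₀([HCO3⁻]/[CO2(aq)])
log₁₀(275) = +2.439
pH = 6.35 + (+2.439) = 8.79

pH = 8.79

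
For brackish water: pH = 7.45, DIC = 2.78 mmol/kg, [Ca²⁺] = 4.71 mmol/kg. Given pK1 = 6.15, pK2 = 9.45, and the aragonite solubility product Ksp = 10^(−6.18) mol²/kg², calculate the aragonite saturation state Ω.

Ω = 0.187

α₂ = 1 / (1 + [H⁺]/K2 + [H⁺]²/(K1K2)) = 1 / (1 + 10^+2.00 + 10^+0.70)
   = 1 / (1 + 100.00 + 5.0119) = 1/106.01 = 0.009433
[CO3²⁻] = α₂ × DIC = 0.009433 × 2.78 = 0.02622 mmol/kg
Ksp = 10^(−6.18) = 6.607×10^-7
Ω = [Ca²⁺][CO3²⁻]/Ksp = (4.71×10^-3)(2.622×10^-5) / 6.607×10^-7 = 0.187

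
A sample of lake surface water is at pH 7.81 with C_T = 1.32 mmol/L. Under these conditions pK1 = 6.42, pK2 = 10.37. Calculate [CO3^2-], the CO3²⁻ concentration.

α₂ = 1 / (1 + [H⁺]/K2 + [H⁺]²/(K1K2)) = 1 / (1 + 10^+2.56 + 10^+1.17)
   = 1 / (1 + 363.08 + 14.791) = 1/378.87 = 0.002639
[CO3²⁻] = α₂ × DIC = 0.002639 × 1.32 = 0.00348 mmol/L = 3.48 μmol/L

[CO3²⁻] = 3.48 μmol/L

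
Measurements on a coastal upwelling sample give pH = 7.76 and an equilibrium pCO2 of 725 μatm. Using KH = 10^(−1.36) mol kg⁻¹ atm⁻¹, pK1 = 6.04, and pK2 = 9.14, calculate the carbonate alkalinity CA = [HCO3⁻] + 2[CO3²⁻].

[CO2*] = KH · pCO2 = 10^(−1.36) × 725×10^-6 = 3.165×10^-5 mol/kg
α₀ = 1/(1 + K1/[H⁺] + K1K2/[H⁺]²) = 1/(1 + 10^+1.72 + 10^+0.34) = 0.01796
DIC = [CO2*]/α₀ = 3.165×10^-5 / 0.01796 = 1.762 mmol/kg
CA = (α₁ + 2α₂)·DIC = (0.9427 + 2×0.03930) × 1.762 = 1.80 mmol/kg

CA = 1.80 mmol/kg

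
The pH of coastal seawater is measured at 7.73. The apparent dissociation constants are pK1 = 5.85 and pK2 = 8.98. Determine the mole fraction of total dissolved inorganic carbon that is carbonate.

α₂ = 1 / (1 + [H⁺]/K2 + [H⁺]²/(K1K2)) = 1 / (1 + 10^+1.25 + 10^-0.63)
   = 1 / (1 + 17.783 + 0.23442) = 1/19.017 = 0.05258

α₂ = 0.0526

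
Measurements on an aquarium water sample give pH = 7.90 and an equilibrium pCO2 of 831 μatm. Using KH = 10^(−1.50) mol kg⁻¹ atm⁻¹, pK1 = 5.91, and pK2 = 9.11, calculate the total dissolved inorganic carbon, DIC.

DIC = 2.75 mmol/kg

[CO2*] = KH · pCO2 = 10^(−1.50) × 831×10^-6 = 2.628×10^-5 mol/kg
α₀ = 1/(1 + K1/[H⁺] + K1K2/[H⁺]²) = 1/(1 + 10^+1.99 + 10^+0.78) = 0.009547
DIC = [CO2*]/α₀ = 2.628×10^-5 / 0.009547 = 2.75 mmol/kg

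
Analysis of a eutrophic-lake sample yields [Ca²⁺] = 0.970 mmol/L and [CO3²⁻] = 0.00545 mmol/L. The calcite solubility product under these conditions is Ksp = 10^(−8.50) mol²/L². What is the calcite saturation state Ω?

Ω = 1.67

Ksp = 10^(−8.50) = 3.162×10^-9
Ω = [Ca²⁺][CO3²⁻]/Ksp = (0.970×10^-3)(0.00545×10^-3) / 3.162×10^-9 = 1.67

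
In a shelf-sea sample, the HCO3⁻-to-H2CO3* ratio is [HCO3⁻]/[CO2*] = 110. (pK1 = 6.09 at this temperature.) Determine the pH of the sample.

pH = 8.13

From K1 = [H⁺][HCO3⁻]/[CO2*]:  pH = pK1 + log₁₀([HCO3⁻]/[CO2*])
log₁₀(110) = +2.041
pH = 6.09 + (+2.041) = 8.13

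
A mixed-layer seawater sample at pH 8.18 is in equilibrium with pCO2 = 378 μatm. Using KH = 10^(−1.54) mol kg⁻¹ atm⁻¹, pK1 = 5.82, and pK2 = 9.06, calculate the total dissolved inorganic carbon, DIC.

[CO2*] = KH · pCO2 = 10^(−1.54) × 378×10^-6 = 1.090×10^-5 mol/kg
α₀ = 1/(1 + K1/[H⁺] + K1K2/[H⁺]²) = 1/(1 + 10^+2.36 + 10^+1.48) = 0.003842
DIC = [CO2*]/α₀ = 1.090×10^-5 / 0.003842 = 2.84 mmol/kg

DIC = 2.84 mmol/kg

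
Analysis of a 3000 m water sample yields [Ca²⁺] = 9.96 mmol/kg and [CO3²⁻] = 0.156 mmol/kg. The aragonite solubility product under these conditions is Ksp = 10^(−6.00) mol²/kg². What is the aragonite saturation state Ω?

Ksp = 10^(−6.00) = 1.000×10^-6
Ω = [Ca²⁺][CO3²⁻]/Ksp = (9.96×10^-3)(0.156×10^-3) / 1.000×10^-6 = 1.55

Ω = 1.55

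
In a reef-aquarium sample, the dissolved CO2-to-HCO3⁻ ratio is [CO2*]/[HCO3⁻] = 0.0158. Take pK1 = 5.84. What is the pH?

pH = 7.64

From K1 = [H⁺][HCO3⁻]/[CO2*]:  pH = pK1 − log₁₀([CO2*]/[HCO3⁻])
log₁₀(0.0158) = -1.801
pH = 5.84 − (-1.801) = 7.64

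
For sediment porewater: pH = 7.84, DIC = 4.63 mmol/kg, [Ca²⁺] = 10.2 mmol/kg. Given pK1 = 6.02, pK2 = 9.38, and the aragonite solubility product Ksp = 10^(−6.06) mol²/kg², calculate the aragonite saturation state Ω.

Ω = 1.50

α₂ = 1 / (1 + [H⁺]/K2 + [H⁺]²/(K1K2)) = 1 / (1 + 10^+1.54 + 10^-0.28)
   = 1 / (1 + 34.674 + 0.52481) = 1/36.198 = 0.02763
[CO3²⁻] = α₂ × DIC = 0.02763 × 4.63 = 0.1279 mmol/kg
Ksp = 10^(−6.06) = 8.710×10^-7
Ω = [Ca²⁺][CO3²⁻]/Ksp = (10.2×10^-3)(1.279×10^-4) / 8.710×10^-7 = 1.50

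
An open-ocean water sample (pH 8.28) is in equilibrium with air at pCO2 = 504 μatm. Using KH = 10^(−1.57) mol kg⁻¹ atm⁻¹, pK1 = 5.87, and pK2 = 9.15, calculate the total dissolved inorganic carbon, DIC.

[CO2*] = KH · pCO2 = 10^(−1.57) × 504×10^-6 = 1.357×10^-5 mol/kg
α₀ = 1/(1 + K1/[H⁺] + K1K2/[H⁺]²) = 1/(1 + 10^+2.41 + 10^+1.54) = 0.003416
DIC = [CO2*]/α₀ = 1.357×10^-5 / 0.003416 = 3.97 mmol/kg

DIC = 3.97 mmol/kg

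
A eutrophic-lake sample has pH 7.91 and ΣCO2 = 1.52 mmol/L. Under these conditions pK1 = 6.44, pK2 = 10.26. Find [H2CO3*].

α₀ = 1 / (1 + K1/[H⁺] + K1K2/[H⁺]²) = 1 / (1 + 10^+1.47 + 10^-0.88)
   = 1 / (1 + 29.512 + 0.13183) = 1/30.644 = 0.03263
[CO2*] = α₀ × DIC = 0.03263 × 1.52 = 0.0496 mmol/L

[CO2*] = 0.0496 mmol/L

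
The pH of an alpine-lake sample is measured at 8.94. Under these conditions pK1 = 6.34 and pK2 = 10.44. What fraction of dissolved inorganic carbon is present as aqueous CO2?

α₀ = 0.00243

α₀ = 1 / (1 + K1/[H⁺] + K1K2/[H⁺]²) = 1 / (1 + 10^+2.60 + 10^+1.10)
   = 1 / (1 + 398.11 + 12.589) = 1/411.70 = 0.002429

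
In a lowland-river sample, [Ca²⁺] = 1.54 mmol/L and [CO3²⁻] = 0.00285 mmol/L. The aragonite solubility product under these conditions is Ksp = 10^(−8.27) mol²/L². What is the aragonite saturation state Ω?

Ksp = 10^(−8.27) = 5.370×10^-9
Ω = [Ca²⁺][CO3²⁻]/Ksp = (1.54×10^-3)(0.00285×10^-3) / 5.370×10^-9 = 0.817

Ω = 0.817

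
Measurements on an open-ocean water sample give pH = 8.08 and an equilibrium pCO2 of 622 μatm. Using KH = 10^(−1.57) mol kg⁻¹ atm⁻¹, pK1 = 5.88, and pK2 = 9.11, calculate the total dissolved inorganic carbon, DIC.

[CO2*] = KH · pCO2 = 10^(−1.57) × 622×10^-6 = 1.674×10^-5 mol/kg
α₀ = 1/(1 + K1/[H⁺] + K1K2/[H⁺]²) = 1/(1 + 10^+2.20 + 10^+1.17) = 0.005738
DIC = [CO2*]/α₀ = 1.674×10^-5 / 0.005738 = 2.92 mmol/kg

DIC = 2.92 mmol/kg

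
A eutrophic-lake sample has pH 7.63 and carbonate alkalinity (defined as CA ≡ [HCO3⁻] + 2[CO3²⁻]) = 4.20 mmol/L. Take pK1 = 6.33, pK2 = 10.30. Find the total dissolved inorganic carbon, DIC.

DIC = 4.40 mmol/L

CA = [HCO3⁻] + 2[CO3²⁻] = (α₁ + 2α₂)·DIC
At pH 7.63: [H⁺]/K1 = 10^-1.30 = 0.050119, K2/[H⁺] = 10^-2.67 = 0.0021380
α₁ = 1/(1 + 0.050119 + 0.0021380) = 1/1.0523 = 0.9503; α₂ = α₁·K2/[H⁺] = 0.002032
α₁ + 2α₂ = 0.9544
DIC = CA / (α₁ + 2α₂) = 4.20 / 0.9544 = 4.40 mmol/L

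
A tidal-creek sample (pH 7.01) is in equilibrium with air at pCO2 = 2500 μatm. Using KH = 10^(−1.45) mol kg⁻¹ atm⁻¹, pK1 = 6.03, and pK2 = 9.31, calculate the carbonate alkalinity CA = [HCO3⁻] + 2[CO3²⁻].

CA = 0.856 mmol/kg

[CO2*] = KH · pCO2 = 10^(−1.45) × 2500×10^-6 = 8.870×10^-5 mol/kg
α₀ = 1/(1 + K1/[H⁺] + K1K2/[H⁺]²) = 1/(1 + 10^+0.98 + 10^-1.32) = 0.09436
DIC = [CO2*]/α₀ = 8.870×10^-5 / 0.09436 = 0.9401 mmol/kg
CA = (α₁ + 2α₂)·DIC = (0.9011 + 2×0.004516) × 0.9401 = 0.856 mmol/kg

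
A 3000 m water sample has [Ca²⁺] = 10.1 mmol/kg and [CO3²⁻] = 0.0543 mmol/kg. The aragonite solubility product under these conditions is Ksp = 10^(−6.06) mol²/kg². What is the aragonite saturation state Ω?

Ksp = 10^(−6.06) = 8.710×10^-7
Ω = [Ca²⁺][CO3²⁻]/Ksp = (10.1×10^-3)(0.0543×10^-3) / 8.710×10^-7 = 0.630

Ω = 0.630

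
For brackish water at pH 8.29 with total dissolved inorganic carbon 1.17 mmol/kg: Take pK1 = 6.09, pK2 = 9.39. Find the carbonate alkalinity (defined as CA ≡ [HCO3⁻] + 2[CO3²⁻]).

CA = [HCO3⁻] + 2[CO3²⁻] = (α₁ + 2α₂)·DIC
At pH 8.29: [H⁺]/K1 = 10^-2.20 = 0.0063096, K2/[H⁺] = 10^-1.10 = 0.079433
α₁ = 1/(1 + 0.0063096 + 0.079433) = 1/1.0857 = 0.9210; α₂ = α₁·K2/[H⁺] = 0.07316
α₁ + 2α₂ = 1.0673
CA = 1.0673 × 1.17 = 1.25 mmol/kg

CA = 1.25 mmol/kg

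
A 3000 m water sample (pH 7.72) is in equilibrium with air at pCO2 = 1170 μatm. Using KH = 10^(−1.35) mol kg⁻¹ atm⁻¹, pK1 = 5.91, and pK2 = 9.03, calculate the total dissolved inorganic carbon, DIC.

[CO2*] = KH · pCO2 = 10^(−1.35) × 1170×10^-6 = 5.226×10^-5 mol/kg
α₀ = 1/(1 + K1/[H⁺] + K1K2/[H⁺]²) = 1/(1 + 10^+1.81 + 10^+0.50) = 0.01455
DIC = [CO2*]/α₀ = 5.226×10^-5 / 0.01455 = 3.59 mmol/kg

DIC = 3.59 mmol/kg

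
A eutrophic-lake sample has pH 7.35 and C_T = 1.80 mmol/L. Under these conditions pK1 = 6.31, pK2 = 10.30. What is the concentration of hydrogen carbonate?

[HCO3⁻] = 1.65 mmol/L

α₁ = 1 / (1 + [H⁺]/K1 + K2/[H⁺]) = 1 / (1 + 10^-1.04 + 10^-2.95)
   = 1 / (1 + 0.091201 + 0.0011220) = 1/1.0923 = 0.9155
[HCO3⁻] = α₁ × DIC = 0.9155 × 1.80 = 1.65 mmol/L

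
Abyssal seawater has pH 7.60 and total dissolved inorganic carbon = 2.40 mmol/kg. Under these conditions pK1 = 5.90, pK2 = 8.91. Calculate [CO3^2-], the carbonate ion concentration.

α₂ = 1 / (1 + [H⁺]/K2 + [H⁺]²/(K1K2)) = 1 / (1 + 10^+1.31 + 10^-0.39)
   = 1 / (1 + 20.417 + 0.40738) = 1/21.825 = 0.04582
[CO3²⁻] = α₂ × DIC = 0.04582 × 2.40 = 0.110 mmol/kg

[CO3²⁻] = 0.110 mmol/kg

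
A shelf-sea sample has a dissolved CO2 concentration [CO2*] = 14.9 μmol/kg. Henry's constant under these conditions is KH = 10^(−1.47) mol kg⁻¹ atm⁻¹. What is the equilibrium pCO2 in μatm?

KH = 10^(−1.47) = 3.388×10^-2 mol kg⁻¹ atm⁻¹
pCO2 = [CO2*]/KH = 14.9×10^-6 / 3.388×10^-2 = 4.40×10^-4 atm = 440 μatm

pCO2 = 440 μatm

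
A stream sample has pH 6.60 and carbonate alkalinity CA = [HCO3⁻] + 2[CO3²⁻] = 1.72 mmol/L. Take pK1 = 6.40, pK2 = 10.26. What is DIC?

CA = [HCO3⁻] + 2[CO3²⁻] = (α₁ + 2α₂)·DIC
At pH 6.60: [H⁺]/K1 = 10^-0.20 = 0.63096, K2/[H⁺] = 10^-3.66 = 0.00021878
α₁ = 1/(1 + 0.63096 + 0.00021878) = 1/1.6312 = 0.6131; α₂ = α₁·K2/[H⁺] = 0.0001341
α₁ + 2α₂ = 0.6133
DIC = CA / (α₁ + 2α₂) = 1.72 / 0.6133 = 2.80 mmol/L

DIC = 2.80 mmol/L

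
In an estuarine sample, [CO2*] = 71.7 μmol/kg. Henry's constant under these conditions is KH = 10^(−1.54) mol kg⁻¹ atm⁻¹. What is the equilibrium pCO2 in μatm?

pCO2 = 2490 μatm

KH = 10^(−1.54) = 2.884×10^-2 mol kg⁻¹ atm⁻¹
pCO2 = [CO2*]/KH = 71.7×10^-6 / 2.884×10^-2 = 2.49×10^-3 atm = 2490 μatm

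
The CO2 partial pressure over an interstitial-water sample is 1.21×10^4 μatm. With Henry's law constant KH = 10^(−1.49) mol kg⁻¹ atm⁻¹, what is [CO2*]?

[CO2*] = 392 μmol/kg

KH = 10^(−1.49) = 3.236×10^-2 mol kg⁻¹ atm⁻¹
[CO2*] = KH · pCO2 = 3.236×10^-2 × 1.21×10^4×10^-6 atm = 3.92×10^-4 mol/kg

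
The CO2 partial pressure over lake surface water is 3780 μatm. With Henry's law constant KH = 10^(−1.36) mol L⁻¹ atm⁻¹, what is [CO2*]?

[CO2*] = 165 μmol/L

KH = 10^(−1.36) = 4.365×10^-2 mol L⁻¹ atm⁻¹
[CO2*] = KH · pCO2 = 4.365×10^-2 × 3780×10^-6 atm = 1.65×10^-4 mol/L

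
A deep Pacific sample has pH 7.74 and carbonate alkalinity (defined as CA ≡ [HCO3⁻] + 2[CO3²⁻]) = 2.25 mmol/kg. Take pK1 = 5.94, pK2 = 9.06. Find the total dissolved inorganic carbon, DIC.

CA = [HCO3⁻] + 2[CO3²⁻] = (α₁ + 2α₂)·DIC
At pH 7.74: [H⁺]/K1 = 10^-1.80 = 0.015849, K2/[H⁺] = 10^-1.32 = 0.047863
α₁ = 1/(1 + 0.015849 + 0.047863) = 1/1.0637 = 0.9401; α₂ = α₁·K2/[H⁺] = 0.04500
α₁ + 2α₂ = 1.0301
DIC = CA / (α₁ + 2α₂) = 2.25 / 1.0301 = 2.18 mmol/kg

DIC = 2.18 mmol/kg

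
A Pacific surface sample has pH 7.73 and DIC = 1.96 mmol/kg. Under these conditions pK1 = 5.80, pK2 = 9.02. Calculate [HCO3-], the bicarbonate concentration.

α₁ = 1 / (1 + [H⁺]/K1 + K2/[H⁺]) = 1 / (1 + 10^-1.93 + 10^-1.29)
   = 1 / (1 + 0.011749 + 0.051286) = 1/1.0630 = 0.9407
[HCO3⁻] = α₁ × DIC = 0.9407 × 1.96 = 1.84 mmol/kg

[HCO3⁻] = 1.84 mmol/kg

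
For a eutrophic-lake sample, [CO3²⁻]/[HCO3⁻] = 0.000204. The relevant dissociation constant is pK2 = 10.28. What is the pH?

From K2 = [H⁺][CO3²⁻]/[HCO3⁻]:  pH = pK2 + log₁₀([CO3²⁻]/[HCO3⁻])
log₁₀(0.000204) = -3.690
pH = 10.28 + (-3.690) = 6.59

pH = 6.59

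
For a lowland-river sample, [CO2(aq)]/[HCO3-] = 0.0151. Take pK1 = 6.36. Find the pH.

pH = 8.18

From K1 = [H⁺][HCO3-]/[CO2(aq)]:  pH = pK1 − log₁₀([CO2(aq)]/[HCO3-])
log₁₀(0.0151) = -1.821
pH = 6.36 − (-1.821) = 8.18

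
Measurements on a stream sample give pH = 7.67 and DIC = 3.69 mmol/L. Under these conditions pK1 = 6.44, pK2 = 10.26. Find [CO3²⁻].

α₂ = 1 / (1 + [H⁺]/K2 + [H⁺]²/(K1K2)) = 1 / (1 + 10^+2.59 + 10^+1.36)
   = 1 / (1 + 389.05 + 22.909) = 1/412.95 = 0.002422
[CO3²⁻] = α₂ × DIC = 0.002422 × 3.69 = 0.00894 mmol/L = 8.94 μmol/L

[CO3²⁻] = 8.94 μmol/L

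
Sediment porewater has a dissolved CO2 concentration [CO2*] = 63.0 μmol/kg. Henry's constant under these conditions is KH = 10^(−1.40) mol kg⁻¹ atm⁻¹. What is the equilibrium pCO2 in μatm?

KH = 10^(−1.40) = 3.981×10^-2 mol kg⁻¹ atm⁻¹
pCO2 = [CO2*]/KH = 63.0×10^-6 / 3.981×10^-2 = 1.58×10^-3 atm = 1580 μatm

pCO2 = 1580 μatm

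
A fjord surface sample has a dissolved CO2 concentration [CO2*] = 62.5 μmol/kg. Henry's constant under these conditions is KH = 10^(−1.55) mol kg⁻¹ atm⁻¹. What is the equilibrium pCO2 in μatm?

pCO2 = 2220 μatm

KH = 10^(−1.55) = 2.818×10^-2 mol kg⁻¹ atm⁻¹
pCO2 = [CO2*]/KH = 62.5×10^-6 / 2.818×10^-2 = 2.22×10^-3 atm = 2220 μatm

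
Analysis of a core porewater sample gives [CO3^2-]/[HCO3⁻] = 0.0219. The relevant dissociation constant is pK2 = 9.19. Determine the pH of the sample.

pH = 7.53

From K2 = [H⁺][CO3^2-]/[HCO3⁻]:  pH = pK2 + log₁₀([CO3^2-]/[HCO3⁻])
log₁₀(0.0219) = -1.660
pH = 9.19 + (-1.660) = 7.53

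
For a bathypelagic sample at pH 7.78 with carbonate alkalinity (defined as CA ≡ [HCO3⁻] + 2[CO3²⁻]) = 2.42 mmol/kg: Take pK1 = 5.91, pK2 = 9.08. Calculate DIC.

DIC = 2.34 mmol/kg

CA = [HCO3⁻] + 2[CO3²⁻] = (α₁ + 2α₂)·DIC
At pH 7.78: [H⁺]/K1 = 10^-1.87 = 0.013490, K2/[H⁺] = 10^-1.30 = 0.050119
α₁ = 1/(1 + 0.013490 + 0.050119) = 1/1.0636 = 0.9402; α₂ = α₁·K2/[H⁺] = 0.04712
α₁ + 2α₂ = 1.0344
DIC = CA / (α₁ + 2α₂) = 2.42 / 1.0344 = 2.34 mmol/kg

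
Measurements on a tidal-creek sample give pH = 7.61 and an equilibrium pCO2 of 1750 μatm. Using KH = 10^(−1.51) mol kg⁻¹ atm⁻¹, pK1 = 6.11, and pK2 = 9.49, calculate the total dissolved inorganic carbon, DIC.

[CO2*] = KH · pCO2 = 10^(−1.51) × 1750×10^-6 = 5.408×10^-5 mol/kg
α₀ = 1/(1 + K1/[H⁺] + K1K2/[H⁺]²) = 1/(1 + 10^+1.50 + 10^-0.38) = 0.03027
DIC = [CO2*]/α₀ = 5.408×10^-5 / 0.03027 = 1.79 mmol/kg

DIC = 1.79 mmol/kg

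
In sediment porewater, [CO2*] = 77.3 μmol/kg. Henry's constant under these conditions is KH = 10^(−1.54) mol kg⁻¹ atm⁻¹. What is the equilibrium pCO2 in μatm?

pCO2 = 2680 μatm

KH = 10^(−1.54) = 2.884×10^-2 mol kg⁻¹ atm⁻¹
pCO2 = [CO2*]/KH = 77.3×10^-6 / 2.884×10^-2 = 2.68×10^-3 atm = 2680 μatm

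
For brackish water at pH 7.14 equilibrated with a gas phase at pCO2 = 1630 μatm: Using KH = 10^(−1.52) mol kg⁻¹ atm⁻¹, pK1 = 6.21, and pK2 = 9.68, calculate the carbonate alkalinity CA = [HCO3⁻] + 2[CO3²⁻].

[CO2*] = KH · pCO2 = 10^(−1.52) × 1630×10^-6 = 4.923×10^-5 mol/kg
α₀ = 1/(1 + K1/[H⁺] + K1K2/[H⁺]²) = 1/(1 + 10^+0.93 + 10^-1.61) = 0.1049
DIC = [CO2*]/α₀ = 4.923×10^-5 / 0.1049 = 0.4694 mmol/kg
CA = (α₁ + 2α₂)·DIC = (0.8926 + 2×0.002574) × 0.4694 = 0.421 mmol/kg

CA = 0.421 mmol/kg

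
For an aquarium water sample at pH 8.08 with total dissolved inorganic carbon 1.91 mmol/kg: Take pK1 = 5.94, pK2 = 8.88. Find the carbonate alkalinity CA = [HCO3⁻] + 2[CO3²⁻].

CA = 2.16 mmol/kg

CA = [HCO3⁻] + 2[CO3²⁻] = (α₁ + 2α₂)·DIC
At pH 8.08: [H⁺]/K1 = 10^-2.14 = 0.0072444, K2/[H⁺] = 10^-0.80 = 0.15849
α₁ = 1/(1 + 0.0072444 + 0.15849) = 1/1.1657 = 0.8578; α₂ = α₁·K2/[H⁺] = 0.1360
α₁ + 2α₂ = 1.1297
CA = 1.1297 × 1.91 = 2.16 mmol/kg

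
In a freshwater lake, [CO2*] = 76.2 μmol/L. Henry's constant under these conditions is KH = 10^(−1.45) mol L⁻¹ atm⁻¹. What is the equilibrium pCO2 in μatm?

KH = 10^(−1.45) = 3.548×10^-2 mol L⁻¹ atm⁻¹
pCO2 = [CO2*]/KH = 76.2×10^-6 / 3.548×10^-2 = 2.15×10^-3 atm = 2150 μatm

pCO2 = 2150 μatm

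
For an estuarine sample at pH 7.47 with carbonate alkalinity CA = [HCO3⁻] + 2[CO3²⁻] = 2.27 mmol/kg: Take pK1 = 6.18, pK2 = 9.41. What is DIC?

CA = [HCO3⁻] + 2[CO3²⁻] = (α₁ + 2α₂)·DIC
At pH 7.47: [H⁺]/K1 = 10^-1.29 = 0.051286, K2/[H⁺] = 10^-1.94 = 0.011482
α₁ = 1/(1 + 0.051286 + 0.011482) = 1/1.0628 = 0.9409; α₂ = α₁·K2/[H⁺] = 0.01080
α₁ + 2α₂ = 0.9625
DIC = CA / (α₁ + 2α₂) = 2.27 / 0.9625 = 2.36 mmol/kg

DIC = 2.36 mmol/kg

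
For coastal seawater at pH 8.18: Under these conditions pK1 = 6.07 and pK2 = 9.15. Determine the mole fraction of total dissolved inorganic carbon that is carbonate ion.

α₂ = 1 / (1 + [H⁺]/K2 + [H⁺]²/(K1K2)) = 1 / (1 + 10^+0.97 + 10^-1.14)
   = 1 / (1 + 9.3325 + 0.072444) = 1/10.405 = 0.09611

α₂ = 0.0961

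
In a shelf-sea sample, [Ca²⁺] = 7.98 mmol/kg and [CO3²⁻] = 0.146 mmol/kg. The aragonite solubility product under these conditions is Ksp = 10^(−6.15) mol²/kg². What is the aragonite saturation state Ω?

Ksp = 10^(−6.15) = 7.079×10^-7
Ω = [Ca²⁺][CO3²⁻]/Ksp = (7.98×10^-3)(0.146×10^-3) / 7.079×10^-7 = 1.65

Ω = 1.65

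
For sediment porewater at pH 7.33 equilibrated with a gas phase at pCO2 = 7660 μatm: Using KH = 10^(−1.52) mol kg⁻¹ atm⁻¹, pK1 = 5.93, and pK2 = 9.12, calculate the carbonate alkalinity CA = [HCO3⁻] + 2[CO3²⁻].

[CO2*] = KH · pCO2 = 10^(−1.52) × 7660×10^-6 = 2.313×10^-4 mol/kg
α₀ = 1/(1 + K1/[H⁺] + K1K2/[H⁺]²) = 1/(1 + 10^+1.40 + 10^-0.39) = 0.03770
DIC = [CO2*]/α₀ = 2.313×10^-4 / 0.03770 = 6.136 mmol/kg
CA = (α₁ + 2α₂)·DIC = (0.9469 + 2×0.01536) × 6.136 = 6.00 mmol/kg

CA = 6.00 mmol/kg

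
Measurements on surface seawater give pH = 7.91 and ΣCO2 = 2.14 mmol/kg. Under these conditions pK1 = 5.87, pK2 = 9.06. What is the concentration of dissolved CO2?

α₀ = 1 / (1 + K1/[H⁺] + K1K2/[H⁺]²) = 1 / (1 + 10^+2.04 + 10^+0.89)
   = 1 / (1 + 109.65 + 7.7625) = 1/118.41 = 0.008445
[CO2*] = α₀ × DIC = 0.008445 × 2.14 = 0.0181 mmol/kg = 18.1 μmol/kg

[CO2*] = 18.1 μmol/kg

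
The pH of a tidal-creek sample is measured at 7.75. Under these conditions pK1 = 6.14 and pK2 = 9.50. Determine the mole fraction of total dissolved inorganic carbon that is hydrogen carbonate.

α₁ = 0.959

α₁ = 1 / (1 + [H⁺]/K1 + K2/[H⁺]) = 1 / (1 + 10^-1.61 + 10^-1.75)
   = 1 / (1 + 0.024547 + 0.017783) = 1/1.0423 = 0.9594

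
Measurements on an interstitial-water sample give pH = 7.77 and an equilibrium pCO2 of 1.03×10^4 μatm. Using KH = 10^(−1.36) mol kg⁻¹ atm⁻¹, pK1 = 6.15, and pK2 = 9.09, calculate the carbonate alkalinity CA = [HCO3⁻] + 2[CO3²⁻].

CA = 20.5 mmol/kg

[CO2*] = KH · pCO2 = 10^(−1.36) × 1.03×10^4×10^-6 = 4.496×10^-4 mol/kg
α₀ = 1/(1 + K1/[H⁺] + K1K2/[H⁺]²) = 1/(1 + 10^+1.62 + 10^+0.30) = 0.02238
DIC = [CO2*]/α₀ = 4.496×10^-4 / 0.02238 = 20.09 mmol/kg
CA = (α₁ + 2α₂)·DIC = (0.9330 + 2×0.04465) × 20.09 = 20.5 mmol/kg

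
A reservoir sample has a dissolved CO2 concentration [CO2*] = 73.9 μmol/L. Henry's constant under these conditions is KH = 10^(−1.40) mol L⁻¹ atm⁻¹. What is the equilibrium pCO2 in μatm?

KH = 10^(−1.40) = 3.981×10^-2 mol L⁻¹ atm⁻¹
pCO2 = [CO2*]/KH = 73.9×10^-6 / 3.981×10^-2 = 1.86×10^-3 atm = 1860 μatm

pCO2 = 1860 μatm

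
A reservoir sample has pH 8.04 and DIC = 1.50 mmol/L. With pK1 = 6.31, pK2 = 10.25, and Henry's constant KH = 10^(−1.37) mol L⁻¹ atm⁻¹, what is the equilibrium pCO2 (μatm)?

pCO2 = 639 μatm

α₀ = 1 / (1 + K1/[H⁺] + K1K2/[H⁺]²) = 1 / (1 + 10^+1.73 + 10^-0.48)
   = 1 / (1 + 53.703 + 0.33113) = 1/55.034 = 0.01817
[CO2*] = α₀ × DIC = 0.01817 × 1.50 = 0.02726 mmol/L
pCO2 = [CO2*]/KH = 2.726×10^-5 / 4.266×10^-2 = 639 μatm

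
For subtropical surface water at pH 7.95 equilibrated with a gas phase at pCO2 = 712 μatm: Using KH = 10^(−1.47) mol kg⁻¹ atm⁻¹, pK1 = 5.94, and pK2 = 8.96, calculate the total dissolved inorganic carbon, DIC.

DIC = 2.73 mmol/kg

[CO2*] = KH · pCO2 = 10^(−1.47) × 712×10^-6 = 2.413×10^-5 mol/kg
α₀ = 1/(1 + K1/[H⁺] + K1K2/[H⁺]²) = 1/(1 + 10^+2.01 + 10^+1.00) = 0.008824
DIC = [CO2*]/α₀ = 2.413×10^-5 / 0.008824 = 2.73 mmol/kg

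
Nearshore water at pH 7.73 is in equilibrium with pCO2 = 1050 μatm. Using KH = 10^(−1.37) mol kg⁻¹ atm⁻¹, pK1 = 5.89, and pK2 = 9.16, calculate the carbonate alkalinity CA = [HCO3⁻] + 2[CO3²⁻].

[CO2*] = KH · pCO2 = 10^(−1.37) × 1050×10^-6 = 4.479×10^-5 mol/kg
α₀ = 1/(1 + K1/[H⁺] + K1K2/[H⁺]²) = 1/(1 + 10^+1.84 + 10^+0.41) = 0.01375
DIC = [CO2*]/α₀ = 4.479×10^-5 / 0.01375 = 3.259 mmol/kg
CA = (α₁ + 2α₂)·DIC = (0.9509 + 2×0.03533) × 3.259 = 3.33 mmol/kg

CA = 3.33 mmol/kg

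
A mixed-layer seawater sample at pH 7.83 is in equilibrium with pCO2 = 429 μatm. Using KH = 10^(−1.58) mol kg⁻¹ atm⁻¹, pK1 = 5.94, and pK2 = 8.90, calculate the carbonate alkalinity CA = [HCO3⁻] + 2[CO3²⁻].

CA = 1.03 mmol/kg

[CO2*] = KH · pCO2 = 10^(−1.58) × 429×10^-6 = 1.128×10^-5 mol/kg
α₀ = 1/(1 + K1/[H⁺] + K1K2/[H⁺]²) = 1/(1 + 10^+1.89 + 10^+0.82) = 0.01173
DIC = [CO2*]/α₀ = 1.128×10^-5 / 0.01173 = 0.9617 mmol/kg
CA = (α₁ + 2α₂)·DIC = (0.9107 + 2×0.07752) × 0.9617 = 1.03 mmol/kg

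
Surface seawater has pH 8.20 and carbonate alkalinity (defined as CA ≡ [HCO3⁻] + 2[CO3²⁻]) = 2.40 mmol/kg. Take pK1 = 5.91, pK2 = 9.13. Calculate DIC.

CA = [HCO3⁻] + 2[CO3²⁻] = (α₁ + 2α₂)·DIC
At pH 8.20: [H⁺]/K1 = 10^-2.29 = 0.0051286, K2/[H⁺] = 10^-0.93 = 0.11749
α₁ = 1/(1 + 0.0051286 + 0.11749) = 1/1.1226 = 0.8908; α₂ = α₁·K2/[H⁺] = 0.1047
α₁ + 2α₂ = 1.1001
DIC = CA / (α₁ + 2α₂) = 2.40 / 1.1001 = 2.18 mmol/kg

DIC = 2.18 mmol/kg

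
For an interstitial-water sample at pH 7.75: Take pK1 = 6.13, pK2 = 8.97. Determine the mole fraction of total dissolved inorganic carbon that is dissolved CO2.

α₀ = 1 / (1 + K1/[H⁺] + K1K2/[H⁺]²) = 1 / (1 + 10^+1.62 + 10^+0.40)
   = 1 / (1 + 41.687 + 2.5119) = 1/45.199 = 0.02212

α₀ = 0.0221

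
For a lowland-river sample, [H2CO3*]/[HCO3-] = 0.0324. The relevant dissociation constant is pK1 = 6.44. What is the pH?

From K1 = [H⁺][HCO3-]/[H2CO3*]:  pH = pK1 − log₁₀([H2CO3*]/[HCO3-])
log₁₀(0.0324) = -1.489
pH = 6.44 − (-1.489) = 7.93

pH = 7.93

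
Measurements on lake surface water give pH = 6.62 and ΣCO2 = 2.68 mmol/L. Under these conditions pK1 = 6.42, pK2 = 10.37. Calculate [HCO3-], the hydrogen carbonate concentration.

α₁ = 1 / (1 + [H⁺]/K1 + K2/[H⁺]) = 1 / (1 + 10^-0.20 + 10^-3.75)
   = 1 / (1 + 0.63096 + 0.00017783) = 1/1.6311 = 0.6131
[HCO3⁻] = α₁ × DIC = 0.6131 × 2.68 = 1.64 mmol/L

[HCO3⁻] = 1.64 mmol/L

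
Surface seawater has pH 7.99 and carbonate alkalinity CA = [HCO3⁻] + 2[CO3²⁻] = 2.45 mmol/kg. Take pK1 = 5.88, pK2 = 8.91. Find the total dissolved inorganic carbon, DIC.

DIC = 2.23 mmol/kg

CA = [HCO3⁻] + 2[CO3²⁻] = (α₁ + 2α₂)·DIC
At pH 7.99: [H⁺]/K1 = 10^-2.11 = 0.0077625, K2/[H⁺] = 10^-0.92 = 0.12023
α₁ = 1/(1 + 0.0077625 + 0.12023) = 1/1.1280 = 0.8865; α₂ = α₁·K2/[H⁺] = 0.1066
α₁ + 2α₂ = 1.0997
DIC = CA / (α₁ + 2α₂) = 2.45 / 1.0997 = 2.23 mmol/kg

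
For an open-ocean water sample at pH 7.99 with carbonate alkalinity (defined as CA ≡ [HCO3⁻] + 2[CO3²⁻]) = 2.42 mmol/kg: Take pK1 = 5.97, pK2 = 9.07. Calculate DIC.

DIC = 2.27 mmol/kg

CA = [HCO3⁻] + 2[CO3²⁻] = (α₁ + 2α₂)·DIC
At pH 7.99: [H⁺]/K1 = 10^-2.02 = 0.0095499, K2/[H⁺] = 10^-1.08 = 0.083176
α₁ = 1/(1 + 0.0095499 + 0.083176) = 1/1.0927 = 0.9151; α₂ = α₁·K2/[H⁺] = 0.07612
α₁ + 2α₂ = 1.0674
DIC = CA / (α₁ + 2α₂) = 2.42 / 1.0674 = 2.27 mmol/kg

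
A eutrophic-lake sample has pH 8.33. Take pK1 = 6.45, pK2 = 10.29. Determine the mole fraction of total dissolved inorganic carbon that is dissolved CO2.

α₀ = 1 / (1 + K1/[H⁺] + K1K2/[H⁺]²) = 1 / (1 + 10^+1.88 + 10^-0.08)
   = 1 / (1 + 75.858 + 0.83176) = 1/77.690 = 0.01287

α₀ = 0.0129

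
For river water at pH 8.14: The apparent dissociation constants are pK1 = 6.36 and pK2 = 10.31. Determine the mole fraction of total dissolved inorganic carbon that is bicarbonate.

α₁ = 1 / (1 + [H⁺]/K1 + K2/[H⁺]) = 1 / (1 + 10^-1.78 + 10^-2.17)
   = 1 / (1 + 0.016596 + 0.0067608) = 1/1.0234 = 0.9772

α₁ = 0.977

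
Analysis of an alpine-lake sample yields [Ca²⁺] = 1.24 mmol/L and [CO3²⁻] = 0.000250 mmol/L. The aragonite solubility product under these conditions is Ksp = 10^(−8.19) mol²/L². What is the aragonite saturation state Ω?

Ω = 0.0480

Ksp = 10^(−8.19) = 6.457×10^-9
Ω = [Ca²⁺][CO3²⁻]/Ksp = (1.24×10^-3)(0.000250×10^-3) / 6.457×10^-9 = 0.0480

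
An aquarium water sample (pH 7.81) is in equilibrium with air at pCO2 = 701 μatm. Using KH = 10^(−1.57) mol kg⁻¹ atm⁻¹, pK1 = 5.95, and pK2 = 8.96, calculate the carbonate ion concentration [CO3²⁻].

[CO2*] = KH · pCO2 = 10^(−1.57) × 701×10^-6 = 1.887×10^-5 mol/kg
α₀ = 1/(1 + K1/[H⁺] + K1K2/[H⁺]²) = 1/(1 + 10^+1.86 + 10^+0.71) = 0.01273
DIC = [CO2*]/α₀ = 1.887×10^-5 / 0.01273 = 1.482 mmol/kg
[CO3²⁻] = α₂·DIC; α₂ = 0.06527, so [CO3²⁻] = 0.06527 × 1.482 = 0.0968 mmol/kg

[CO3²⁻] = 0.0968 mmol/kg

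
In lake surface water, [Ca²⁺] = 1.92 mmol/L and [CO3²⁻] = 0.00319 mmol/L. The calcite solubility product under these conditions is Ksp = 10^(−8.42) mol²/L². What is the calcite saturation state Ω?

Ω = 1.61

Ksp = 10^(−8.42) = 3.802×10^-9
Ω = [Ca²⁺][CO3²⁻]/Ksp = (1.92×10^-3)(0.00319×10^-3) / 3.802×10^-9 = 1.61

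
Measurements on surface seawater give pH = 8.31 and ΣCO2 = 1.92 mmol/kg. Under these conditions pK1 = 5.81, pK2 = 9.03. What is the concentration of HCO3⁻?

α₁ = 1 / (1 + [H⁺]/K1 + K2/[H⁺]) = 1 / (1 + 10^-2.50 + 10^-0.72)
   = 1 / (1 + 0.0031623 + 0.19055) = 1/1.1937 = 0.8377
[HCO3⁻] = α₁ × DIC = 0.8377 × 1.92 = 1.61 mmol/kg

[HCO3⁻] = 1.61 mmol/kg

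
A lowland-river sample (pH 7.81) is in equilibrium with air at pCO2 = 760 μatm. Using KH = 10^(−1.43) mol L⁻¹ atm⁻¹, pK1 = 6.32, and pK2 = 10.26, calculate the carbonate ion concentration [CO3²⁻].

[CO2*] = KH · pCO2 = 10^(−1.43) × 760×10^-6 = 2.824×10^-5 mol/L
α₀ = 1/(1 + K1/[H⁺] + K1K2/[H⁺]²) = 1/(1 + 10^+1.49 + 10^-0.96) = 0.03124
DIC = [CO2*]/α₀ = 2.824×10^-5 / 0.03124 = 0.9039 mmol/L
[CO3²⁻] = α₂·DIC; α₂ = 0.003425, so [CO3²⁻] = 0.003425 × 0.9039 = 0.00310 mmol/L = 3.10 μmol/L

[CO3²⁻] = 3.10 μmol/L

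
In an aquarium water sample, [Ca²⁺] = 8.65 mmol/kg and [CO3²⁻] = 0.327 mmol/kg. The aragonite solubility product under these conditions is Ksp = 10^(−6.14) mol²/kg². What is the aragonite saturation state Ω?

Ω = 3.90

Ksp = 10^(−6.14) = 7.244×10^-7
Ω = [Ca²⁺][CO3²⁻]/Ksp = (8.65×10^-3)(0.327×10^-3) / 7.244×10^-7 = 3.90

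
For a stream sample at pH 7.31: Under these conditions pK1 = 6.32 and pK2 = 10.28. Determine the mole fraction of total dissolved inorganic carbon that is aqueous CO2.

α₀ = 0.0927

α₀ = 1 / (1 + K1/[H⁺] + K1K2/[H⁺]²) = 1 / (1 + 10^+0.99 + 10^-1.98)
   = 1 / (1 + 9.7724 + 0.010471) = 1/10.783 = 0.09274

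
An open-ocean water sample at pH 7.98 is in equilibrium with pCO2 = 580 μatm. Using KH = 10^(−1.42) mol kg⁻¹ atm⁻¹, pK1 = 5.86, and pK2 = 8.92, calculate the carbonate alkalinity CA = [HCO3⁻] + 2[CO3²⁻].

CA = 3.57 mmol/kg

[CO2*] = KH · pCO2 = 10^(−1.42) × 580×10^-6 = 2.205×10^-5 mol/kg
α₀ = 1/(1 + K1/[H⁺] + K1K2/[H⁺]²) = 1/(1 + 10^+2.12 + 10^+1.18) = 0.006759
DIC = [CO2*]/α₀ = 2.205×10^-5 / 0.006759 = 3.263 mmol/kg
CA = (α₁ + 2α₂)·DIC = (0.8909 + 2×0.1023) × 3.263 = 3.57 mmol/kg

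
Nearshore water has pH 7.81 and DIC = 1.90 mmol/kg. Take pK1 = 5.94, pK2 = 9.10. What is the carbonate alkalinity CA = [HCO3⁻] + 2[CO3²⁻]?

CA = [HCO3⁻] + 2[CO3²⁻] = (α₁ + 2α₂)·DIC
At pH 7.81: [H⁺]/K1 = 10^-1.87 = 0.013490, K2/[H⁺] = 10^-1.29 = 0.051286
α₁ = 1/(1 + 0.013490 + 0.051286) = 1/1.0648 = 0.9392; α₂ = α₁·K2/[H⁺] = 0.04817
α₁ + 2α₂ = 1.0355
CA = 1.0355 × 1.90 = 1.97 mmol/kg

CA = 1.97 mmol/kg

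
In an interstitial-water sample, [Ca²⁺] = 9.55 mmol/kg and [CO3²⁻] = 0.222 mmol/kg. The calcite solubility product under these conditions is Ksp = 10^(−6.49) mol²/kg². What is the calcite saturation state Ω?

Ksp = 10^(−6.49) = 3.236×10^-7
Ω = [Ca²⁺][CO3²⁻]/Ksp = (9.55×10^-3)(0.222×10^-3) / 3.236×10^-7 = 6.55

Ω = 6.55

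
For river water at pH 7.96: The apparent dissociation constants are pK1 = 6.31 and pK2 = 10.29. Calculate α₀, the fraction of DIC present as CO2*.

α₀ = 1 / (1 + K1/[H⁺] + K1K2/[H⁺]²) = 1 / (1 + 10^+1.65 + 10^-0.68)
   = 1 / (1 + 44.668 + 0.20893) = 1/45.877 = 0.02180

α₀ = 0.0218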